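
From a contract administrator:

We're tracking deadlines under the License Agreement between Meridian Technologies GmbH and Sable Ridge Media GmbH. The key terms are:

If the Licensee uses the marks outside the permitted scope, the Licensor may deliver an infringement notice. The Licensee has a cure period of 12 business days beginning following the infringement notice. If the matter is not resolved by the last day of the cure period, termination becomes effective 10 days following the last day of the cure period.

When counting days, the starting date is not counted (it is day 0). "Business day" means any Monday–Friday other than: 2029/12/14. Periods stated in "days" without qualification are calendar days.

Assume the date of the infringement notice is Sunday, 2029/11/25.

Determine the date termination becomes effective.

2029/12/21

The last day of the cure period: counting 12 business days from Sunday, 2029/11/25 (Nov 26, Nov 27, Nov 28, Nov 29, …, Dec 7, Dec 10, Dec 11, skipping weekends) reaches Tuesday, 2029/12/11.
The date termination becomes effective: 2029/12/11 + 10 days = 2029/12/21.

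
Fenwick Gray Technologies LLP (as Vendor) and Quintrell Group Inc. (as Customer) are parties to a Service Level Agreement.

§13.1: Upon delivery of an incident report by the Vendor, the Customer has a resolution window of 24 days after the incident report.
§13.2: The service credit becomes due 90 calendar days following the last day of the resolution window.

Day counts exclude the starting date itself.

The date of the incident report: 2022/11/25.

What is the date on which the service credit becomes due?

The last day of the resolution window: 24 calendar days after 2022/11/25 is 2022/12/19.
The date on which the service credit becomes due: 2022/12/19 + 90 days = 2023/03/19.

2023/03/19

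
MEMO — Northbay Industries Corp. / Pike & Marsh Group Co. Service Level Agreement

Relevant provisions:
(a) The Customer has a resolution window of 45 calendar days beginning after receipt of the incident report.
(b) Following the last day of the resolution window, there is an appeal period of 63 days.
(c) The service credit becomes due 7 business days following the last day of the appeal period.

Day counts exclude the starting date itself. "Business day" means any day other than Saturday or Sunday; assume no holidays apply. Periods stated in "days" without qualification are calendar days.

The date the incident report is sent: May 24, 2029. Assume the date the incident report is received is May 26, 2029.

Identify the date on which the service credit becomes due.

Adding 45 calendar days to May 26, 2029 gives Jul 10, 2029, which is the last day of the resolution window.
Adding 63 calendar days to Jul 10, 2029 gives Sep 11, 2029, which is the last day of the appeal period.
The date on which the service credit becomes due: counting 7 business days from Tuesday, Sep 11, 2029 (Sep 12, Sep 13, Sep 14, Sep 17, Sep 18, Sep 19, Sep 20, skipping weekends) reaches Thursday, Sep 20, 2029.

Sep 20, 2029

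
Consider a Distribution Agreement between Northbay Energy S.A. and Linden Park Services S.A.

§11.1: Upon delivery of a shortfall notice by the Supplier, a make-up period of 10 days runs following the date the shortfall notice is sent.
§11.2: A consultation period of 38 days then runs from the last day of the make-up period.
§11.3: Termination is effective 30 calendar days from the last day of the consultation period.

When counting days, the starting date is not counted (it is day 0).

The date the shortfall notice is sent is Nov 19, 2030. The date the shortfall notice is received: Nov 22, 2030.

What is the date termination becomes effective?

The last day of the make-up period: Nov 19, 2030 + 10 days = Nov 29, 2030.
The last day of the consultation period: Nov 29, 2030 + 38 days = Jan 6, 2031.
The date termination becomes effective: Jan 6, 2031 + 30 days = Feb 5, 2031.

Feb 5, 2031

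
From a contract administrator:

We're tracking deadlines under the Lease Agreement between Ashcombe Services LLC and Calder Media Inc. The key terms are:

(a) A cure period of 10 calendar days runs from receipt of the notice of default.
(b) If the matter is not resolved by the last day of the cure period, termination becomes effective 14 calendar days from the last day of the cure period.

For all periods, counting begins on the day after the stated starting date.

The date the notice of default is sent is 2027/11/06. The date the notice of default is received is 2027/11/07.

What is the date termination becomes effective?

2027/12/01

Adding 10 calendar days to 2027/11/07 gives 2027/11/17, which is the last day of the cure period.
The date termination becomes effective: 14 calendar days after 2027/11/17 is 2027/12/01.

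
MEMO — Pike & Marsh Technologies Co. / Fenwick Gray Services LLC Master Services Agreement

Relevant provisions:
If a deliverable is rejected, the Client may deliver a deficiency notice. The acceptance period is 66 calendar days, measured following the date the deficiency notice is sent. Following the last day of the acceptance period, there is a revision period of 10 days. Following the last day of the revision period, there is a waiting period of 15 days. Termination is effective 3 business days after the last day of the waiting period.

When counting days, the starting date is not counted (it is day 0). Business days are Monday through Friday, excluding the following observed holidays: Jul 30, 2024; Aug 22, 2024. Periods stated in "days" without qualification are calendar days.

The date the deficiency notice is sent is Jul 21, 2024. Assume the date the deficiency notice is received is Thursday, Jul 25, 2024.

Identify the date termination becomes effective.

The last day of the acceptance period: 66 calendar days after Jul 21, 2024 is Sep 25, 2024.
Adding 10 calendar days to Sep 25, 2024 gives Oct 5, 2024, which is the last day of the revision period.
The last day of the waiting period: Oct 5, 2024 + 15 days = Oct 20, 2024.
From Sunday, Oct 20, 2024, 3 business days (Oct 21, Oct 22, Oct 23, skipping weekends) brings us to Wednesday, Oct 23, 2024, which is the date termination becomes effective.

Oct 23, 2024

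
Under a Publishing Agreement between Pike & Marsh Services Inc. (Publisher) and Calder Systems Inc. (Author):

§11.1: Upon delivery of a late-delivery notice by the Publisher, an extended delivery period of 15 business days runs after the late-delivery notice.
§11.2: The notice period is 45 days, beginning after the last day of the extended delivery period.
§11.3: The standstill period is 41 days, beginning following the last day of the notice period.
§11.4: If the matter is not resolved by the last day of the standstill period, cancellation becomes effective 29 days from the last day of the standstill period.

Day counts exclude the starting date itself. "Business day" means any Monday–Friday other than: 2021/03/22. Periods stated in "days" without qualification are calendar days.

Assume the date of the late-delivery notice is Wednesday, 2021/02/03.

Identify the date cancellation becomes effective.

From Wednesday, 2021/02/03, 15 business days (Feb 4, Feb 5, Feb 8, Feb 9, …, Feb 22, Feb 23, Feb 24, skipping weekends) brings us to Wednesday, 2021/02/24, which is the last day of the extended delivery period.
The last day of the notice period: 2021/02/24 + 45 days = 2021/04/10.
The last day of the standstill period: 41 calendar days after 2021/04/10 is 2021/05/21.
The date cancellation becomes effective: 29 calendar days after 2021/05/21 is 2021/06/19.

2021/06/19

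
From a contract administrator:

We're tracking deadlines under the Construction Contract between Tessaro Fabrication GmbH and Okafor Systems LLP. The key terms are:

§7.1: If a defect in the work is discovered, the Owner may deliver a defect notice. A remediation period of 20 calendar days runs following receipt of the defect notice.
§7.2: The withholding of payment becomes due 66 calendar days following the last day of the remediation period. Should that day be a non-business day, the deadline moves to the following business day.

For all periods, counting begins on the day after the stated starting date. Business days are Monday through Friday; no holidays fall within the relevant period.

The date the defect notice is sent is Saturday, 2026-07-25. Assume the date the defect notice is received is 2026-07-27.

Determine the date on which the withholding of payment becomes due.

The last day of the remediation period: 2026-07-27 + 20 days = 2026-08-16.
The date on which the withholding of payment becomes due: 2026-08-16 + 66 days = 2026-10-21. 2026-10-21 is a Wednesday, so no roll-forward applies.

2026-10-21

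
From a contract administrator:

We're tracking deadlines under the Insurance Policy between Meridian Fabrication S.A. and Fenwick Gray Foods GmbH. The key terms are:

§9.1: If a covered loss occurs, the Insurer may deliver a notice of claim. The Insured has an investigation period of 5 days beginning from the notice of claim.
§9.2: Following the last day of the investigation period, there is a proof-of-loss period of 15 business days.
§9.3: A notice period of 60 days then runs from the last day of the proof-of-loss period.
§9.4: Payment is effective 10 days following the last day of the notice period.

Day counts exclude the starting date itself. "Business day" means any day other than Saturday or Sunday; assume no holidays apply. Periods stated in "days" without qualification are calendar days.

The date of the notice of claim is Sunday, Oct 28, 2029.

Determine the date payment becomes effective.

The last day of the investigation period: 5 calendar days after Oct 28, 2029 is Nov 2, 2029.
The last day of the proof-of-loss period: 15 business days after Friday, Nov 2, 2029, skipping weekends — Nov 5, Nov 6, Nov 7, Nov 8, …, Nov 21, Nov 22, Nov 23 — lands on Friday, Nov 23, 2029.
Adding 60 calendar days to Nov 23, 2029 gives Jan 22, 2030, which is the last day of the notice period.
Adding 10 calendar days to Jan 22, 2030 gives Feb 1, 2030, which is the date payment becomes effective.

Feb 1, 2030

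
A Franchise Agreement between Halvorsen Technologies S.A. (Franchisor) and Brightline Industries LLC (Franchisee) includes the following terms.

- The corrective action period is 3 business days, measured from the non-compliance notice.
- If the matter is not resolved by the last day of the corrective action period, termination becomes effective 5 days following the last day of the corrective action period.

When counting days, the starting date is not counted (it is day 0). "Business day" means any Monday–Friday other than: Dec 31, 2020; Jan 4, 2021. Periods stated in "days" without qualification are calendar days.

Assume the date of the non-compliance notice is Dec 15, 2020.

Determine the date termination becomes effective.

The last day of the corrective action period: counting 3 business days from Tuesday, Dec 15, 2020 (Dec 16, Dec 17, Dec 18, skipping weekends) reaches Friday, Dec 18, 2020.
The date termination becomes effective: 5 calendar days after Dec 18, 2020 is Dec 23, 2020.

Dec 23, 2020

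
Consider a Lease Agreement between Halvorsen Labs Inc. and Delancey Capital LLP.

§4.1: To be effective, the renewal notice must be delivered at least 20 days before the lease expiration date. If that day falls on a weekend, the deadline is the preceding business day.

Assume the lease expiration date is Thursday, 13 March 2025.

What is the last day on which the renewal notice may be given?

13 March 2025 minus 20 days is 21 February 2025. That is a Friday, so no adjustment is needed.

21 February 2025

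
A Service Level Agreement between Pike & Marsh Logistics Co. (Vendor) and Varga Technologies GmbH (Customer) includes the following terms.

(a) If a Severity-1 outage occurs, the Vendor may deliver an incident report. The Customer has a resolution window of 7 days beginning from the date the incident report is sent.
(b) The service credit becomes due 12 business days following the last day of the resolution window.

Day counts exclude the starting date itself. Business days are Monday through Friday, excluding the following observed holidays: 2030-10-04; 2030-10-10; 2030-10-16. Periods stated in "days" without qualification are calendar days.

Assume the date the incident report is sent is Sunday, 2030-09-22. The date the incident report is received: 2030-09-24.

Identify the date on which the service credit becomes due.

2030-10-18

The last day of the resolution window: 2030-09-22 + 7 days = 2030-09-29.
The date on which the service credit becomes due: counting 12 business days from Sunday, 2030-09-29 (Sep 30, Oct 1, Oct 2, Oct 3, …, Oct 15, Oct 17, Oct 18, skipping weekends and the listed holidays on Oct 4, Oct 10, Oct 16) reaches Friday, 2030-10-18.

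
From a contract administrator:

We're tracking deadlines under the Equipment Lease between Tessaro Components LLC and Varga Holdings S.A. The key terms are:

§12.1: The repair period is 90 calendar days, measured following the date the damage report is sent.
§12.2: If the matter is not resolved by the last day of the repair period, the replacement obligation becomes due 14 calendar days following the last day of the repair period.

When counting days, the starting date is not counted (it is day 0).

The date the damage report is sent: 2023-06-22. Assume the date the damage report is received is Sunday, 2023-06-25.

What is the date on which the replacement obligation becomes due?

2023-10-04

Adding 90 calendar days to 2023-06-22 gives 2023-09-20, which is the last day of the repair period.
The date on which the replacement obligation becomes due: 2023-09-20 + 14 days = 2023-10-04.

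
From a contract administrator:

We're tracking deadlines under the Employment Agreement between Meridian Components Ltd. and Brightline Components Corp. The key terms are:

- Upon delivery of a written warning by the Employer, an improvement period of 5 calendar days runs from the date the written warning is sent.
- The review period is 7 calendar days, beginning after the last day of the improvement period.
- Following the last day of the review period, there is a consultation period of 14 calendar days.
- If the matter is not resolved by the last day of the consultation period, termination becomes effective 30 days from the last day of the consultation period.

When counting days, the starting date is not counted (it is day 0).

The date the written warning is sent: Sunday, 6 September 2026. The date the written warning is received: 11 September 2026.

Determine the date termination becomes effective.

1 November 2026

The last day of the improvement period: 6 September 2026 + 5 days = 11 September 2026.
The last day of the review period: 11 September 2026 + 7 days = 18 September 2026.
The last day of the consultation period: 18 September 2026 + 14 days = 2 October 2026.
Adding 30 calendar days to 2 October 2026 gives 1 November 2026, which is the date termination becomes effective.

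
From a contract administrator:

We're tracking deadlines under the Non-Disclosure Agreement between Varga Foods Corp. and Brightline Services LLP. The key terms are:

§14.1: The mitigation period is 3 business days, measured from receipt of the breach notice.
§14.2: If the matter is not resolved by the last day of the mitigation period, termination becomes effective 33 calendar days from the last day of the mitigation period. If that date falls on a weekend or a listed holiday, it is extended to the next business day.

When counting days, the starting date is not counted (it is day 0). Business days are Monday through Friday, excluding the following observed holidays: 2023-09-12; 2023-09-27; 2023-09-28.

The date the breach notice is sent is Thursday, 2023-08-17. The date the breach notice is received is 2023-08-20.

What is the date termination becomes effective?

2023-09-25

The last day of the mitigation period: counting 3 business days from Sunday, 2023-08-20 (Aug 21, Aug 22, Aug 23, skipping weekends) reaches Wednesday, 2023-08-23.
The date termination becomes effective: 2023-08-23 + 33 days = 2023-09-25. 2023-09-25 is a Monday and is not a listed holiday, so no roll-forward applies.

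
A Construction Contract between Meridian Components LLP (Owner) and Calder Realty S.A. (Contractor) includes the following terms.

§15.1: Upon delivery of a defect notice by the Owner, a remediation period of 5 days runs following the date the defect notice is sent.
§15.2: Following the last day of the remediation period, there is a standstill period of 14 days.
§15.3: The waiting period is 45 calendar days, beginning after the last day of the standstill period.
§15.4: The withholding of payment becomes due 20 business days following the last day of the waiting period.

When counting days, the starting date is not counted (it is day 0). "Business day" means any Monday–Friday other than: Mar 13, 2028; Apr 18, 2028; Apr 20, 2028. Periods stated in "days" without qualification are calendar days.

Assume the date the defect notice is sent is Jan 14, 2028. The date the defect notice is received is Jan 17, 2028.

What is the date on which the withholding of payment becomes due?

Adding 5 calendar days to Jan 14, 2028 gives Jan 19, 2028, which is the last day of the remediation period.
The last day of the standstill period: Jan 19, 2028 + 14 days = Feb 2, 2028.
The last day of the waiting period: 45 calendar days after Feb 2, 2028 is Mar 18, 2028.
From Saturday, Mar 18, 2028, 20 business days (Mar 20, Mar 21, Mar 22, Mar 23, …, Apr 12, Apr 13, Apr 14, skipping weekends) brings us to Friday, Apr 14, 2028, which is the date on which the withholding of payment becomes due.

Apr 14, 2028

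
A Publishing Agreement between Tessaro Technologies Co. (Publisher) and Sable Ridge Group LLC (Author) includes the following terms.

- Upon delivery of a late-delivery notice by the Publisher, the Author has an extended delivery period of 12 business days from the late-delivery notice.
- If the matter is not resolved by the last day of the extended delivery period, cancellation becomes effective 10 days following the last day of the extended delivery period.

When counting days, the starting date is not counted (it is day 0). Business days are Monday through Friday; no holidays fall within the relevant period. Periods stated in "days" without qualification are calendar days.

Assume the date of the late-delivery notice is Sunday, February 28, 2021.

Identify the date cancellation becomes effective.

March 26, 2021

The last day of the extended delivery period: 12 business days after Sunday, February 28, 2021, skipping weekends — Mar 1, Mar 2, Mar 3, Mar 4, …, Mar 12, Mar 15, Mar 16 — lands on Tuesday, March 16, 2021.
The date cancellation becomes effective: 10 calendar days after March 16, 2021 is March 26, 2021.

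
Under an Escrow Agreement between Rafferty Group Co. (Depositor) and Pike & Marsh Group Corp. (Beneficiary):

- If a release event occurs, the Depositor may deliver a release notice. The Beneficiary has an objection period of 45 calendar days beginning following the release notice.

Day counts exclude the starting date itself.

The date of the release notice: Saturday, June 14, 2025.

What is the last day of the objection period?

July 29, 2025

Adding 45 calendar days to June 14, 2025 gives July 29, 2025, which is the last day of the objection period.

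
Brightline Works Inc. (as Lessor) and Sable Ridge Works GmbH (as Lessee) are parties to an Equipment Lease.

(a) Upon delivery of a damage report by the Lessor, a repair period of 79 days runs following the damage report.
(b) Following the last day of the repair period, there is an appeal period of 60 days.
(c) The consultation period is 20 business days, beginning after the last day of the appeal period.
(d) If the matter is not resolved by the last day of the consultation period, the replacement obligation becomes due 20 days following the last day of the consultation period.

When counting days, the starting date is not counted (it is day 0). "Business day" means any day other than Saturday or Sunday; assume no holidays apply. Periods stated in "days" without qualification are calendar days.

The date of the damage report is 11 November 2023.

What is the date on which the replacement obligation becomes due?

The last day of the repair period: 11 November 2023 + 79 days = 29 January 2024.
The last day of the appeal period: 29 January 2024 + 60 days = 29 March 2024.
The last day of the consultation period: counting 20 business days from Friday, 29 March 2024 (Apr 1, Apr 2, Apr 3, Apr 4, …, Apr 24, Apr 25, Apr 26, skipping weekends) reaches Friday, 26 April 2024.
The date on which the replacement obligation becomes due: 26 April 2024 + 20 days = 16 May 2024.

16 May 2024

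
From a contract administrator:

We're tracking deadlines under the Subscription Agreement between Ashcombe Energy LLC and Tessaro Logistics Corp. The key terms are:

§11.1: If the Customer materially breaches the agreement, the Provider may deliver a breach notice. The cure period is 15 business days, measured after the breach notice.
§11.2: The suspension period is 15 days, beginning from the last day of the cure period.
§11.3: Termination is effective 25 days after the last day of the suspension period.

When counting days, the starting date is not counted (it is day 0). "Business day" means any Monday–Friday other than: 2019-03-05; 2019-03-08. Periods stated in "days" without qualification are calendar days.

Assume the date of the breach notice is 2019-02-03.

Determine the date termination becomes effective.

2019-04-03

The last day of the cure period: 15 business days after Sunday, 2019-02-03, skipping weekends — Feb 4, Feb 5, Feb 6, Feb 7, …, Feb 20, Feb 21, Feb 22 — lands on Friday, 2019-02-22.
Adding 15 calendar days to 2019-02-22 gives 2019-03-09, which is the last day of the suspension period.
Adding 25 calendar days to 2019-03-09 gives 2019-04-03, which is the date termination becomes effective.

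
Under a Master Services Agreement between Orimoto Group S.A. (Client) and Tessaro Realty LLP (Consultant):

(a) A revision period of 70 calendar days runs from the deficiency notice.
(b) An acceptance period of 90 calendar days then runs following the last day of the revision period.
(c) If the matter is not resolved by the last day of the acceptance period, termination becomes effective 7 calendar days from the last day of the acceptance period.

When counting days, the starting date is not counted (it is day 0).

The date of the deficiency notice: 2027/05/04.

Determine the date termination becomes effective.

The last day of the revision period: 2027/05/04 + 70 days = 2027/07/13.
The last day of the acceptance period: 2027/07/13 + 90 days = 2027/10/11.
The date termination becomes effective: 2027/10/11 + 7 days = 2027/10/18.

2027/10/18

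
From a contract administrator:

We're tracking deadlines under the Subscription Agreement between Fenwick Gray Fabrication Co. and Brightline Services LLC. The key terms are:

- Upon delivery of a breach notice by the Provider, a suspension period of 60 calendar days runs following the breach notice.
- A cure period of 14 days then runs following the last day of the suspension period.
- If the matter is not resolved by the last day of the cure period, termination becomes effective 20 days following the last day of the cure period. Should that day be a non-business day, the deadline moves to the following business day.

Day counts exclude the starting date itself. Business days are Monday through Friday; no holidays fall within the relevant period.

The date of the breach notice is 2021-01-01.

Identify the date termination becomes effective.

2021-04-05

The last day of the suspension period: 60 calendar days after 2021-01-01 is 2021-03-02.
Adding 14 calendar days to 2021-03-02 gives 2021-03-16, which is the last day of the cure period.
The date termination becomes effective: 2021-03-16 + 20 days = 2021-04-05. 2021-04-05 is a Monday, so no roll-forward applies.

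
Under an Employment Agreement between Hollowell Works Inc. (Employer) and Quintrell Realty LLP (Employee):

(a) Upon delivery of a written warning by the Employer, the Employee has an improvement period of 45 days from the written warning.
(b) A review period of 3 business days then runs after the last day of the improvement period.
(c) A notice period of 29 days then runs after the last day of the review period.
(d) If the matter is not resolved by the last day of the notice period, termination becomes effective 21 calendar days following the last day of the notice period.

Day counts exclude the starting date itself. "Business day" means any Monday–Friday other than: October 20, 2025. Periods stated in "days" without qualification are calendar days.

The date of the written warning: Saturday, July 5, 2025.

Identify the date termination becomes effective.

The last day of the improvement period: 45 calendar days after July 5, 2025 is August 19, 2025.
The last day of the review period: counting 3 business days from Tuesday, August 19, 2025 (Aug 20, Aug 21, Aug 22, skipping weekends) reaches Friday, August 22, 2025.
The last day of the notice period: 29 calendar days after August 22, 2025 is September 20, 2025.
The date termination becomes effective: 21 calendar days after September 20, 2025 is October 11, 2025.

October 11, 2025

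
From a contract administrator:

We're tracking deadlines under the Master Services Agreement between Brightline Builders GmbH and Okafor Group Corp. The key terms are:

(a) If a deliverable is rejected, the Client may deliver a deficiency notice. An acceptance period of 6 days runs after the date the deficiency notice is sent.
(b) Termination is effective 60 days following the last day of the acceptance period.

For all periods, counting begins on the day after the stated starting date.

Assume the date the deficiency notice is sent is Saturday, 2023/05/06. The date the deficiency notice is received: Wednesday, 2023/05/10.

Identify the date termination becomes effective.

2023/07/11

Adding 6 calendar days to 2023/05/06 gives 2023/05/12, which is the last day of the acceptance period.
The date termination becomes effective: 2023/05/12 + 60 days = 2023/07/11.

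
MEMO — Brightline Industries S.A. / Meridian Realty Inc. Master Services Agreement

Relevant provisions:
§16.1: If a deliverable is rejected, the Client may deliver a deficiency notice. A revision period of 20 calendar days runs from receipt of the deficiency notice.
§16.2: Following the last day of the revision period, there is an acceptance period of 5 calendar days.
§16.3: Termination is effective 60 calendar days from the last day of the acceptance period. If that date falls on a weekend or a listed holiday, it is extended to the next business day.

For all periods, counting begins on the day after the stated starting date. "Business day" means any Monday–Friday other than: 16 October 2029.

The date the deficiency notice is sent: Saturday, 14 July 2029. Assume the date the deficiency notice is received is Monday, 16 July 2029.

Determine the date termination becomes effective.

9 October 2029

Adding 20 calendar days to 16 July 2029 gives 5 August 2029, which is the last day of the revision period.
The last day of the acceptance period: 5 August 2029 + 5 days = 10 August 2029.
The date termination becomes effective: 60 calendar days after 10 August 2029 is 9 October 2029. 9 October 2029 is a Tuesday and is not a listed holiday, so no roll-forward applies.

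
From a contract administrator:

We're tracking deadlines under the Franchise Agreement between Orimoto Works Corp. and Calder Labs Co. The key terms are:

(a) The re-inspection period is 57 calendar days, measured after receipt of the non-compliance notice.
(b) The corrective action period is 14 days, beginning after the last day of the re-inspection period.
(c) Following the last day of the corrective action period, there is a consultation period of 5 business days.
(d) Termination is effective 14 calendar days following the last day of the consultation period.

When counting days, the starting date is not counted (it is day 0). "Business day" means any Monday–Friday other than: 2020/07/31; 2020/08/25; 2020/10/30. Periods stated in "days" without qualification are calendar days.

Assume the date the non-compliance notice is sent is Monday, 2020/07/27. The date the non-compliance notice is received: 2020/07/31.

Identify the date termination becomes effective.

The last day of the re-inspection period: 2020/07/31 + 57 days = 2020/09/26.
Adding 14 calendar days to 2020/09/26 gives 2020/10/10, which is the last day of the corrective action period.
From Saturday, 2020/10/10, 5 business days (Oct 12, Oct 13, Oct 14, Oct 15, Oct 16, skipping weekends) brings us to Friday, 2020/10/16, which is the last day of the consultation period.
The date termination becomes effective: 14 calendar days after 2020/10/16 is 2020/10/30.

2020/10/30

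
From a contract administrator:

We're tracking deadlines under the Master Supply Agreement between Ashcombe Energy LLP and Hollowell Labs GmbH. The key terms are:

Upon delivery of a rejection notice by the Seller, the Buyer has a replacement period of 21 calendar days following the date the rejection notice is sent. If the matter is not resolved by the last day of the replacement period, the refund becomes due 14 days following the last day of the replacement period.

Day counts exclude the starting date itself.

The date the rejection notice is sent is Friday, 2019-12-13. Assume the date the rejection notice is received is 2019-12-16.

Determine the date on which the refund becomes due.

2020-01-17

Adding 21 calendar days to 2019-12-13 gives 2020-01-03, which is the last day of the replacement period.
The date on which the refund becomes due: 14 calendar days after 2020-01-03 is 2020-01-17.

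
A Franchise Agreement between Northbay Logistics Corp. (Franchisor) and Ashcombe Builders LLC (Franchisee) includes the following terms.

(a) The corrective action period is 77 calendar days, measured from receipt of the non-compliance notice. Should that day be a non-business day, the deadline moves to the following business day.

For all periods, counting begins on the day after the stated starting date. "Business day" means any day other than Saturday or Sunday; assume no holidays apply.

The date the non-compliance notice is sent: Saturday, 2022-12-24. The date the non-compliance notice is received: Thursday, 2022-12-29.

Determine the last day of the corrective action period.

The last day of the corrective action period: 2022-12-29 + 77 days = 2023-03-16. 2023-03-16 is a Thursday, so no roll-forward applies.

2023-03-16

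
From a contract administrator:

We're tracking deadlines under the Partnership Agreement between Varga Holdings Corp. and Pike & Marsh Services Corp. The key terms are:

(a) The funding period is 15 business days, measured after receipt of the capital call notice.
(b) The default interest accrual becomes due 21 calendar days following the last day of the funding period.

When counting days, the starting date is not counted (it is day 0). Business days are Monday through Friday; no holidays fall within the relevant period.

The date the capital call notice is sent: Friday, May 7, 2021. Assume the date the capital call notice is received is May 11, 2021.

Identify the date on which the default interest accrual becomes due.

June 22, 2021

From Tuesday, May 11, 2021, 15 business days (May 12, May 13, May 14, May 17, …, May 28, May 31, Jun 1, skipping weekends) brings us to Tuesday, June 1, 2021, which is the last day of the funding period.
Adding 21 calendar days to June 1, 2021 gives June 22, 2021, which is the date on which the default interest accrual becomes due.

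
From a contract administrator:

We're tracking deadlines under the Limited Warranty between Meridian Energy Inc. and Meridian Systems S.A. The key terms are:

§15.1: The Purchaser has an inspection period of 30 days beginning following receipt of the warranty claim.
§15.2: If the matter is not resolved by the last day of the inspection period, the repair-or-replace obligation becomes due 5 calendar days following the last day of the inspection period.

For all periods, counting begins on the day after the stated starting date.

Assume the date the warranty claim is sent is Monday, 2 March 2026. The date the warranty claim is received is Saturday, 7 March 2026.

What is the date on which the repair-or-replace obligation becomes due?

11 April 2026

The last day of the inspection period: 30 calendar days after 7 March 2026 is 6 April 2026.
The date on which the repair-or-replace obligation becomes due: 5 calendar days after 6 April 2026 is 11 April 2026.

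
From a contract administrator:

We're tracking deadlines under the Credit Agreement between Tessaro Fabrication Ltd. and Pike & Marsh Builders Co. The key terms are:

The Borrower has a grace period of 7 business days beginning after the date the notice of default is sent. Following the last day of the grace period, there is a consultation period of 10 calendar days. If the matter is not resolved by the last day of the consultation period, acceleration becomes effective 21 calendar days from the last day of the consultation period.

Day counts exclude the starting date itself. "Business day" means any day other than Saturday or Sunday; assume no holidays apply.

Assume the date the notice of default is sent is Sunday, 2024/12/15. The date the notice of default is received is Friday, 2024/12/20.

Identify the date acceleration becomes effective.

The last day of the grace period: counting 7 business days from Sunday, 2024/12/15 (Dec 16, Dec 17, Dec 18, Dec 19, Dec 20, Dec 23, Dec 24, skipping weekends) reaches Tuesday, 2024/12/24.
Adding 10 calendar days to 2024/12/24 gives 2025/01/03, which is the last day of the consultation period.
Adding 21 calendar days to 2025/01/03 gives 2025/01/24, which is the date acceleration becomes effective.

2025/01/24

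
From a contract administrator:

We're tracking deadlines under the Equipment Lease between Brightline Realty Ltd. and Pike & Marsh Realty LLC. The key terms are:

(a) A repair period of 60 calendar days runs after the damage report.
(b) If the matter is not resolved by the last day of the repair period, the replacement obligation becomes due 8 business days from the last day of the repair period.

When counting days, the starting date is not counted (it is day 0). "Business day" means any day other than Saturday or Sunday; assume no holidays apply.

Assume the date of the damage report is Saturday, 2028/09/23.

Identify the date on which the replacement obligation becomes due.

The last day of the repair period: 60 calendar days after 2028/09/23 is 2028/11/22.
The date on which the replacement obligation becomes due: 8 business days after Wednesday, 2028/11/22, skipping weekends — Nov 23, Nov 24, Nov 27, Nov 28, Nov 29, Nov 30, Dec 1, Dec 4 — lands on Monday, 2028/12/04.

2028/12/04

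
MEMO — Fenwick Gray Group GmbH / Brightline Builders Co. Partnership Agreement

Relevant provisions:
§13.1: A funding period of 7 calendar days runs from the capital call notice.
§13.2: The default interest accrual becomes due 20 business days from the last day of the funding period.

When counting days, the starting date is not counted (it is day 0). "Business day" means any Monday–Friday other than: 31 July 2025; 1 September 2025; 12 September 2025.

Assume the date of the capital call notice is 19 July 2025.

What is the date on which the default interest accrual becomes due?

25 August 2025

The last day of the funding period: 7 calendar days after 19 July 2025 is 26 July 2025.
The date on which the default interest accrual becomes due: counting 20 business days from Saturday, 26 July 2025 (Jul 28, Jul 29, Jul 30, Aug 1, …, Aug 21, Aug 22, Aug 25, skipping weekends and the listed holiday on Jul 31) reaches Monday, 25 August 2025.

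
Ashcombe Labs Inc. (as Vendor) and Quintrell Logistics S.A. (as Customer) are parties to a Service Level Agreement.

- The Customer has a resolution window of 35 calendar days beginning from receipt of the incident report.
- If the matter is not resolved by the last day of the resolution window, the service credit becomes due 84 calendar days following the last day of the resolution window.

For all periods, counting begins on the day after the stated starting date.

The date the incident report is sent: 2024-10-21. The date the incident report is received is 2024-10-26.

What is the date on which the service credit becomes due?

2025-02-22

The last day of the resolution window: 35 calendar days after 2024-10-26 is 2024-11-30.
The date on which the service credit becomes due: 84 calendar days after 2024-11-30 is 2025-02-22.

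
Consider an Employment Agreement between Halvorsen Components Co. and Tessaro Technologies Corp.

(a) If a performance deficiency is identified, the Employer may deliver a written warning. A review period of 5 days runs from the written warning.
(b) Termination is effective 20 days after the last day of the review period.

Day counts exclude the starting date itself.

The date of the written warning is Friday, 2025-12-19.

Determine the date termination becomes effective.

The last day of the review period: 5 calendar days after 2025-12-19 is 2025-12-24.
The date termination becomes effective: 20 calendar days after 2025-12-24 is 2026-01-13.

2026-01-13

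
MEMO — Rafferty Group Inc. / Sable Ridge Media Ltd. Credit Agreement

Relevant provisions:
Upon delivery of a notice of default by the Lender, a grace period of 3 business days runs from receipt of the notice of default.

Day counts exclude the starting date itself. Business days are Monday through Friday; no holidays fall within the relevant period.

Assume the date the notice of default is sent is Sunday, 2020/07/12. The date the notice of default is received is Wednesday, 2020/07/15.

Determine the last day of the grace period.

The last day of the grace period: 3 business days after Wednesday, 2020/07/15, skipping weekends — Jul 16, Jul 17, Jul 20 — lands on Monday, 2020/07/20.

2020/07/20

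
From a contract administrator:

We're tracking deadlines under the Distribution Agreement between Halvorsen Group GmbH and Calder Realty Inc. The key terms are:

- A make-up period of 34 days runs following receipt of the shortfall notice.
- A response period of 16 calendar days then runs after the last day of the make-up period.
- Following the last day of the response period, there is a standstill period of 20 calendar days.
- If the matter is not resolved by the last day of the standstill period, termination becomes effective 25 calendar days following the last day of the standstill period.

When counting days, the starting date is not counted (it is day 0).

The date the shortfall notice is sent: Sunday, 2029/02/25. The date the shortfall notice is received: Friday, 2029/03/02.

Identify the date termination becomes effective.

The last day of the make-up period: 2029/03/02 + 34 days = 2029/04/05.
The last day of the response period: 2029/04/05 + 16 days = 2029/04/21.
Adding 20 calendar days to 2029/04/21 gives 2029/05/11, which is the last day of the standstill period.
The date termination becomes effective: 25 calendar days after 2029/05/11 is 2029/06/05.

2029/06/05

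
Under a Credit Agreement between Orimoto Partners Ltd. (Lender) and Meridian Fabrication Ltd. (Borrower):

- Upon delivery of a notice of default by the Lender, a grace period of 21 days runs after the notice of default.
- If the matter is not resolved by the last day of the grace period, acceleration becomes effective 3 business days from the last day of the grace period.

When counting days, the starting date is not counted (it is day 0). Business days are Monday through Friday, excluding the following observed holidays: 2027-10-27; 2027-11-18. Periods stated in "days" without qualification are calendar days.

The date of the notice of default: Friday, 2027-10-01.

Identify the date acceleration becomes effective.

2027-10-28

The last day of the grace period: 21 calendar days after 2027-10-01 is 2027-10-22.
From Friday, 2027-10-22, 3 business days (Oct 25, Oct 26, Oct 28, skipping weekends and the listed holiday on Oct 27) brings us to Thursday, 2027-10-28, which is the date acceleration becomes effective.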